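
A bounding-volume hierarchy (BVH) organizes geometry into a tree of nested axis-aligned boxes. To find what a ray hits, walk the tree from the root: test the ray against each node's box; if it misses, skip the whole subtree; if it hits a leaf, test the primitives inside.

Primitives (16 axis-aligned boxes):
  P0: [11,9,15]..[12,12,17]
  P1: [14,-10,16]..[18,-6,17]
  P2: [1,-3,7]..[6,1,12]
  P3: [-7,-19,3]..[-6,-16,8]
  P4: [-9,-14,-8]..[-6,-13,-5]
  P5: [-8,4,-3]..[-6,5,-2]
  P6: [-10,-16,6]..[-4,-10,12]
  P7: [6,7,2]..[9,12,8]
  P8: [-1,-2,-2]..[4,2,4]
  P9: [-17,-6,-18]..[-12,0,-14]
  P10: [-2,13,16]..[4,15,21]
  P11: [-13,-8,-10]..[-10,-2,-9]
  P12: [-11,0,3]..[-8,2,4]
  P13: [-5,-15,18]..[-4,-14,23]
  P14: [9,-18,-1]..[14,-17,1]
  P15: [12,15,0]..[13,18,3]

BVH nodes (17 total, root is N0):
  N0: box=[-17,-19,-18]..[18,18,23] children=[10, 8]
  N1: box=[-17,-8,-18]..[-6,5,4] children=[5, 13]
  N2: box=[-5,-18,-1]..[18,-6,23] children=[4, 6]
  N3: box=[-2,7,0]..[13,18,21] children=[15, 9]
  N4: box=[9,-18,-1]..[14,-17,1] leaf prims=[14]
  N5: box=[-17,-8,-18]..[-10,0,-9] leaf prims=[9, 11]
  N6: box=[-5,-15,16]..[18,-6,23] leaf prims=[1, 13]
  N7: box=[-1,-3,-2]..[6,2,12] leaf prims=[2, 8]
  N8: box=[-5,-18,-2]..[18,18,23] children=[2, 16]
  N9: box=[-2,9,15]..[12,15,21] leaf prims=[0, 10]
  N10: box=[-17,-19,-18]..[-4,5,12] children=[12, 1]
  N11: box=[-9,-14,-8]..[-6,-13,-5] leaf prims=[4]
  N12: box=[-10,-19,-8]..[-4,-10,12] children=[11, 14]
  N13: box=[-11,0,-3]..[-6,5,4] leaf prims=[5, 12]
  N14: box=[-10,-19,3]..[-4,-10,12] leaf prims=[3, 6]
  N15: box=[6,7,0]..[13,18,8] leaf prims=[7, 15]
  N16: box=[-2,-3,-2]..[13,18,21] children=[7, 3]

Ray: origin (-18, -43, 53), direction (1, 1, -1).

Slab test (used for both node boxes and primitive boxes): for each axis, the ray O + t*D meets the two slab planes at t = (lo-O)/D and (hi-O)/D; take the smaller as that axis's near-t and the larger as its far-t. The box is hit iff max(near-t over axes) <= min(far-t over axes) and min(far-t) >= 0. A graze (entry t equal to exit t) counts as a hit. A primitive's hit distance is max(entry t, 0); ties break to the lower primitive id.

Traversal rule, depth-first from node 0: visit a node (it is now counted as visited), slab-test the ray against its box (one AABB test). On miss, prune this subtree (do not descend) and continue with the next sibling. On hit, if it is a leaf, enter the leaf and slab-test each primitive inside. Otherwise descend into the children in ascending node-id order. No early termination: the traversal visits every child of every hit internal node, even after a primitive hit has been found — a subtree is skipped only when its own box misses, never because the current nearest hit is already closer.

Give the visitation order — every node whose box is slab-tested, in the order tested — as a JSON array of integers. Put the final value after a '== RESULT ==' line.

Traverse from the root:
N0 x:[1,36] y:[24,61] z:[30,71] -> hit [30,36], descend [8, 10]
  N8 x:[13,36] y:[25,61] z:[30,55] -> hit [30,36], descend [2, 16]
    N2 x:[13,36] y:[25,37] z:[30,54] -> hit [30,36], descend [4, 6]
      N4 x:[27,32] y:[25,26] z:[52,54] -> miss, prune
      N6 x:[13,36] y:[28,37] z:[30,37] -> hit [30,36] leaf, test {P1@t=36, P13(miss)}
    N16 x:[16,31] y:[40,61] z:[32,55] -> miss, prune
  N10 x:[1,14] y:[24,48] z:[41,71] -> miss, prune

Visited [0, 8, 2, 4, 6, 16, 10]. Tests: 7 box, 1 leaf. Nearest: P1.

== RESULT ==
[0, 8, 2, 4, 6, 16, 10]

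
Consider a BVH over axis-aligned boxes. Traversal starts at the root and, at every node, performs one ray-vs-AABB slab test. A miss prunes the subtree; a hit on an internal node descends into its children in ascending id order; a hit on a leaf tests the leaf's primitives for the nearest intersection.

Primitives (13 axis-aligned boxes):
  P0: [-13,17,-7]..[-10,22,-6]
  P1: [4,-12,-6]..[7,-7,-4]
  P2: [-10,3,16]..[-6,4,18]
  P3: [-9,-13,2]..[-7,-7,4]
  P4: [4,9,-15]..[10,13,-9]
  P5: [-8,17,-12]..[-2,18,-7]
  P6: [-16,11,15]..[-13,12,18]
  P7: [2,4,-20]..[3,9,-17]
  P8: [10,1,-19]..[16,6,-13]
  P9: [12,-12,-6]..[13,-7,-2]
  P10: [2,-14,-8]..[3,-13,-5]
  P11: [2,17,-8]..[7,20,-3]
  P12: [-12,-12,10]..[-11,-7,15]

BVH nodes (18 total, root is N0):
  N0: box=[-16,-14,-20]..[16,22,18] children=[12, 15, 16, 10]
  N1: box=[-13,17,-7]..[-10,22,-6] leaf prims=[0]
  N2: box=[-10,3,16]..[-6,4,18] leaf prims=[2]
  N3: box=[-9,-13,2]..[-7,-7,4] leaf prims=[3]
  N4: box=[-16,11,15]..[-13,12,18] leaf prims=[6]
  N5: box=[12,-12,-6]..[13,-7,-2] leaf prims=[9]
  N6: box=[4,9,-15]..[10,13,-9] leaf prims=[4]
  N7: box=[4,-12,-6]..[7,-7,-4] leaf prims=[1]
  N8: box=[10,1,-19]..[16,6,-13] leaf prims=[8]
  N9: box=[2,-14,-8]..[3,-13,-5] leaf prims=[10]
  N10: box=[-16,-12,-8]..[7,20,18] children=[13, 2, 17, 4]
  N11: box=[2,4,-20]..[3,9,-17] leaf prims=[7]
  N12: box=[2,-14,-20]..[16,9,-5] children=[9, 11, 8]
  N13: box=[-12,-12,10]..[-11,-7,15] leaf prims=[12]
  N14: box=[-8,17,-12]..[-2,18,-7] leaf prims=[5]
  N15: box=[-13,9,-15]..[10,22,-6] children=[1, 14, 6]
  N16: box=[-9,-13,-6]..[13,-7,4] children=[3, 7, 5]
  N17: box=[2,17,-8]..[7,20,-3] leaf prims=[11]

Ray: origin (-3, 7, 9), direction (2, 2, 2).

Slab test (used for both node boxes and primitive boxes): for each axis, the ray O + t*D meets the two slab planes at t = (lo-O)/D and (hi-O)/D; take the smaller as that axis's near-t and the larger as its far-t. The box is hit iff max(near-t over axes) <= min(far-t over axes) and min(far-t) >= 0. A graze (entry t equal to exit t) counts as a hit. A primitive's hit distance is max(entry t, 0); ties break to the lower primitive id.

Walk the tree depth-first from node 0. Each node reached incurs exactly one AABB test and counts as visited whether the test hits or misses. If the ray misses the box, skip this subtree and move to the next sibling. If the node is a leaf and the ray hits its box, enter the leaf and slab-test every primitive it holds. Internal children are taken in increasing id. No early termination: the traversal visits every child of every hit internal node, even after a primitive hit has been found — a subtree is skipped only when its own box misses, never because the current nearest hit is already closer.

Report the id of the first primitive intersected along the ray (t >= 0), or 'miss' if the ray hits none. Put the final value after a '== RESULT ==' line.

Trace the traversal:
N0 x:[-13/2,19/2] y:[-21/2,15/2] z:[-29/2,9/2] -> hit [-13/2,9/2], descend [10, 12, 15, 16]
  N10 x:[-13/2,5] y:[-19/2,13/2] z:[-17/2,9/2] -> hit [-13/2,9/2], descend [2, 4, 13, 17]
    N2 x:[-7/2,-3/2] y:[-2,-3/2] z:[7/2,9/2] -> miss, prune
    N4 x:[-13/2,-5] y:[2,5/2] z:[3,9/2] -> miss, prune
    N13 x:[-9/2,-4] y:[-19/2,-7] z:[1/2,3] -> miss, prune
    N17 x:[5/2,5] y:[5,13/2] z:[-17/2,-6] -> miss, prune
  N12 x:[5/2,19/2] y:[-21/2,1] z:[-29/2,-7] -> miss, prune
  N15 x:[-5,13/2] y:[1,15/2] z:[-12,-15/2] -> miss, prune
  N16 x:[-3,8] y:[-10,-7] z:[-15/2,-5/2] -> miss, prune

Visited [0, 10, 2, 4, 13, 17, 12, 15, 16]. Tests: 9 box, 0 leaf. Nearest: miss.

== RESULT ==
miss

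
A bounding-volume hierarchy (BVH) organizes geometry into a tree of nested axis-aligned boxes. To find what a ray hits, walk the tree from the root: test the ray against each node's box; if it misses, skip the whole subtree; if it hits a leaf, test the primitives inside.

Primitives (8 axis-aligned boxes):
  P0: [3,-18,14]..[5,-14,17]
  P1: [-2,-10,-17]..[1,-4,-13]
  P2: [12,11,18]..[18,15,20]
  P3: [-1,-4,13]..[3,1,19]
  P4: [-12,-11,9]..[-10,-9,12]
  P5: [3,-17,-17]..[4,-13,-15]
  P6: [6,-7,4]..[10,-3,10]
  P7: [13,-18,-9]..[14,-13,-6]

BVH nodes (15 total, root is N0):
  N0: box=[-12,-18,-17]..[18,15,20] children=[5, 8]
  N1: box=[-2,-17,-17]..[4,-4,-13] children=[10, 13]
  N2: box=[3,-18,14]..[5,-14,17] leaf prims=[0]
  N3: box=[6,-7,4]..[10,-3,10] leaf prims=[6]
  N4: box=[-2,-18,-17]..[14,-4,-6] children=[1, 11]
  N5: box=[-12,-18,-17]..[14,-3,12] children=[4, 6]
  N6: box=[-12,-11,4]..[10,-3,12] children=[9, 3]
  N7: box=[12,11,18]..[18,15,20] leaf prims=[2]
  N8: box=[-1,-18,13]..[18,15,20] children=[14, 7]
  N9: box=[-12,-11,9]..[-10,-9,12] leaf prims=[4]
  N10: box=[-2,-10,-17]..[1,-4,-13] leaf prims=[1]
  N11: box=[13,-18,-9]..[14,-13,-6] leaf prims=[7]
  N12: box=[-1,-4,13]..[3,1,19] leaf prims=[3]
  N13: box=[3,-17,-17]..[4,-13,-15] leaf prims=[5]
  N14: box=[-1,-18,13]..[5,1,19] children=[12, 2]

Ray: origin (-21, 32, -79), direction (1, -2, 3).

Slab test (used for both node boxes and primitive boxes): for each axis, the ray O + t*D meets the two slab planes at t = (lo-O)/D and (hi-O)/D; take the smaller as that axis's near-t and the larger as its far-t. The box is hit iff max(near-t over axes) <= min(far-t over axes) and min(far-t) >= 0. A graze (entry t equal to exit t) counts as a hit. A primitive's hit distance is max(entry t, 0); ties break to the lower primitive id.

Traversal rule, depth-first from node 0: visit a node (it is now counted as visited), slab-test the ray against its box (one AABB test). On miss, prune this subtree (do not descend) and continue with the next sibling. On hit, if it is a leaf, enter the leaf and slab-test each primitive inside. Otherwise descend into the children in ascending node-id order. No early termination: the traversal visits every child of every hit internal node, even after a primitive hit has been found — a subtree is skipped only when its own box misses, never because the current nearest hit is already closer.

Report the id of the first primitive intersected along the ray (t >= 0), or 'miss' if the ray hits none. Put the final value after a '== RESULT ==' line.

Trace the traversal:
N0 x:[9,39] y:[17/2,25] z:[62/3,33] -> hit [62/3,25], descend [5, 8]
  N5 x:[9,35] y:[35/2,25] z:[62/3,91/3] -> hit [62/3,25], descend [4, 6]
    N4 x:[19,35] y:[18,25] z:[62/3,73/3] -> hit [62/3,73/3], descend [1, 11]
      N1 x:[19,25] y:[18,49/2] z:[62/3,22] -> hit [62/3,22], descend [10, 13]
        N10 x:[19,22] y:[18,21] z:[62/3,22] -> hit [62/3,21] leaf, test {P1@t=62/3}
        N13 x:[24,25] y:[45/2,49/2] z:[62/3,64/3] -> miss, prune
      N11 x:[34,35] y:[45/2,25] z:[70/3,73/3] -> miss, prune
    N6 x:[9,31] y:[35/2,43/2] z:[83/3,91/3] -> miss, prune
  N8 x:[20,39] y:[17/2,25] z:[92/3,33] -> miss, prune

Visited [0, 5, 4, 1, 10, 13, 11, 6, 8]. Tests: 9 box, 1 leaf. Nearest: P1.

== RESULT ==
1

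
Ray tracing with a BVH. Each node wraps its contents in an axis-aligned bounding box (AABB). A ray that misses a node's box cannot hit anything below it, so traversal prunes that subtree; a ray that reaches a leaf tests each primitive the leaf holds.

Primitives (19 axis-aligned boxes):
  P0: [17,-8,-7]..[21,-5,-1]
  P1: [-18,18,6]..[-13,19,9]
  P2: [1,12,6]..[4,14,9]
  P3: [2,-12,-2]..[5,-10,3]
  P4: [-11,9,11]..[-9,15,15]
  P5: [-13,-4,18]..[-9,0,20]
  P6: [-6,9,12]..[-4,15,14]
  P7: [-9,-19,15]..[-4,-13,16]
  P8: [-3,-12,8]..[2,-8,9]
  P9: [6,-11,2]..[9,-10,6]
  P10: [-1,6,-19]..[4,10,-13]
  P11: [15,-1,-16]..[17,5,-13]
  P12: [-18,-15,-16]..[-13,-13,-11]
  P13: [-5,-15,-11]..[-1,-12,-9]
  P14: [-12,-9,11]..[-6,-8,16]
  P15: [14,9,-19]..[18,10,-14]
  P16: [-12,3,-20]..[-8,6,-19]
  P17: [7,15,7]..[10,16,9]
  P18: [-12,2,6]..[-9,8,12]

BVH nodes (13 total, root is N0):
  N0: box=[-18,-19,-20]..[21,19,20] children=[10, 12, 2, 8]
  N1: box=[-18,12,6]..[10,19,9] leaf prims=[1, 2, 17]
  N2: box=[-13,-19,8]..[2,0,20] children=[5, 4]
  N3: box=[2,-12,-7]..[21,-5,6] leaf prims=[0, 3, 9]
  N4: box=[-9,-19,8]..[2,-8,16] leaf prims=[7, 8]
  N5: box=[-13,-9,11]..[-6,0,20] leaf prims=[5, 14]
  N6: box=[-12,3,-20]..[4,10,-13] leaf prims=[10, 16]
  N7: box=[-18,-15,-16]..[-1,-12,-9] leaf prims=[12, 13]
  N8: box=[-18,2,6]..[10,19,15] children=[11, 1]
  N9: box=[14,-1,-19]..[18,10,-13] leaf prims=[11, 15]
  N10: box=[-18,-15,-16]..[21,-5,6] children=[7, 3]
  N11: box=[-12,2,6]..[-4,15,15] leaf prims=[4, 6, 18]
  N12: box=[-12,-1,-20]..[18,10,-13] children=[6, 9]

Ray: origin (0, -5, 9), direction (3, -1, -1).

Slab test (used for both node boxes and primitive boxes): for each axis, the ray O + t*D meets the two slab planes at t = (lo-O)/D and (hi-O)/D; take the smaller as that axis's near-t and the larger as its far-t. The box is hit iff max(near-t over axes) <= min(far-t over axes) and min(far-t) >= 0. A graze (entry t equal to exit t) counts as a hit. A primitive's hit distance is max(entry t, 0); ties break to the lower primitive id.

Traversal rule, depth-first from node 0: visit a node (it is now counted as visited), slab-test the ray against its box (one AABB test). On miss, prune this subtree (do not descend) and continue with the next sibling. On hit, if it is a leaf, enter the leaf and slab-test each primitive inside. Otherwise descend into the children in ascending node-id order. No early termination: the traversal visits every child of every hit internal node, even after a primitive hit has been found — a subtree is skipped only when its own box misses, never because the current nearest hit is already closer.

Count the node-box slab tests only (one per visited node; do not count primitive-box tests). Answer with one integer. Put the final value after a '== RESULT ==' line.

Trace the traversal:
N0 x:[-6,7] y:[-24,14] z:[-11,29] -> hit [-6,7], descend [2, 8, 10, 12]
  N2 x:[-13/3,2/3] y:[-5,14] z:[-11,1] -> hit [-13/3,2/3], descend [4, 5]
    N4 x:[-3,2/3] y:[3,14] z:[-7,1] -> miss, prune
    N5 x:[-13/3,-2] y:[-5,4] z:[-11,-2] -> miss, prune
  N8 x:[-6,10/3] y:[-24,-7] z:[-6,3] -> miss, prune
  N10 x:[-6,7] y:[0,10] z:[3,25] -> hit [3,7], descend [3, 7]
    N3 x:[2/3,7] y:[0,7] z:[3,16] -> hit [3,7] leaf, test {P0(miss), P3(miss), P9(miss)}
    N7 x:[-6,-1/3] y:[7,10] z:[18,25] -> miss, prune
  N12 x:[-4,6] y:[-15,-4] z:[22,29] -> miss, prune

9 AABB tests over nodes [0, 2, 4, 5, 8, 10, 3, 7, 12]; 1 leaf entered; closest miss.

== RESULT ==
9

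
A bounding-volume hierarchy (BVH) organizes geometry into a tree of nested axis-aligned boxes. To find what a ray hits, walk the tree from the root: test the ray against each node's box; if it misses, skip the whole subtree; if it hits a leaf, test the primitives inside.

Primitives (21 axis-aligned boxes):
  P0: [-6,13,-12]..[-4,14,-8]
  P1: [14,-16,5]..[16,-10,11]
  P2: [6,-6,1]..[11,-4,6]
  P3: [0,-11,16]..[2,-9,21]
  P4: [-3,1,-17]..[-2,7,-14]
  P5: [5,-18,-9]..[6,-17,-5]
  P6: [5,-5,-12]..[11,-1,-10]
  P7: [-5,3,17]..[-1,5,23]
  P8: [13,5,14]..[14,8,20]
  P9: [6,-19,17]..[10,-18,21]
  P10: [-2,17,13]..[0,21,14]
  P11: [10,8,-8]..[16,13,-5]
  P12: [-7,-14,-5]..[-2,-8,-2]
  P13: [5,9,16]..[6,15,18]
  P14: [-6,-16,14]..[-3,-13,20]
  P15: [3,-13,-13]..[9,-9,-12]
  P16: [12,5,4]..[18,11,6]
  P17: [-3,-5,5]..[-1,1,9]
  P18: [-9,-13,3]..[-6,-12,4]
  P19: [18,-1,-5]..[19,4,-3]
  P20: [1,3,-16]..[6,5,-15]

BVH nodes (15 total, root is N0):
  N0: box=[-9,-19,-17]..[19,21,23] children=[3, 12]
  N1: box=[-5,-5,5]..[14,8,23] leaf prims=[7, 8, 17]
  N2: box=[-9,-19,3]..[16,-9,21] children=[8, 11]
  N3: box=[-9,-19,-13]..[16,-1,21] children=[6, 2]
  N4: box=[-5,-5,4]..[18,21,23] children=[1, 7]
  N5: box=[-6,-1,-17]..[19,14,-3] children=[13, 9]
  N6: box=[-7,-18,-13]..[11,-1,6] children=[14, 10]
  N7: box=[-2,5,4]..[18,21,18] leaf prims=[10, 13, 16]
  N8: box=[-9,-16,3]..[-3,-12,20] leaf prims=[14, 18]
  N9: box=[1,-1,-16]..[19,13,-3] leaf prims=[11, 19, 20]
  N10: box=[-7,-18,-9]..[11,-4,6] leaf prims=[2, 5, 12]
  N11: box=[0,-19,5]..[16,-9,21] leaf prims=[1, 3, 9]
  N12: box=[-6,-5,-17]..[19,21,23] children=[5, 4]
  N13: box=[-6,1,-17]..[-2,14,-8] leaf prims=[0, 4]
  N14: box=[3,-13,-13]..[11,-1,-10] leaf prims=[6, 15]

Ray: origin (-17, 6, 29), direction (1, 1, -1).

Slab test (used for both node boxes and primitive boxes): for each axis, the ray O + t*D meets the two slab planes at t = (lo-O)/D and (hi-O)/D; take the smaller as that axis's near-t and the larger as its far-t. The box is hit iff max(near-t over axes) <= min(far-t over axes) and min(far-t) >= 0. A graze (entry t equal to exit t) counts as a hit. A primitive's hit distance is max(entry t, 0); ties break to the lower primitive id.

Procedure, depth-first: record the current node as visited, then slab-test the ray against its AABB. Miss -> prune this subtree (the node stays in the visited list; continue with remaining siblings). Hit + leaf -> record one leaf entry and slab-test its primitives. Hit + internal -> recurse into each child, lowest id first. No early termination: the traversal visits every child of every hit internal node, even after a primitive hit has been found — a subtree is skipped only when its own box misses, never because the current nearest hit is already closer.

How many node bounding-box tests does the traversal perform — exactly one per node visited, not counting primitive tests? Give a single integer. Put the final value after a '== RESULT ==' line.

Traverse from the root:
N0 x:[8,36] y:[-25,15] z:[6,46] -> hit [8,15], descend [3, 12]
  N3 x:[8,33] y:[-25,-7] z:[8,42] -> miss, prune
  N12 x:[11,36] y:[-11,15] z:[6,46] -> hit [11,15], descend [4, 5]
    N4 x:[12,35] y:[-11,15] z:[6,25] -> hit [12,15], descend [1, 7]
      N1 x:[12,31] y:[-11,2] z:[6,24] -> miss, prune
      N7 x:[15,35] y:[-1,15] z:[11,25] -> hit [15,15] leaf, test {P10@t=15, P13(miss), P16(miss)}
    N5 x:[11,36] y:[-7,8] z:[32,46] -> miss, prune

Visited [0, 3, 12, 4, 1, 7, 5]. Tests: 7 box, 1 leaf. Nearest: P10.

== RESULT ==
7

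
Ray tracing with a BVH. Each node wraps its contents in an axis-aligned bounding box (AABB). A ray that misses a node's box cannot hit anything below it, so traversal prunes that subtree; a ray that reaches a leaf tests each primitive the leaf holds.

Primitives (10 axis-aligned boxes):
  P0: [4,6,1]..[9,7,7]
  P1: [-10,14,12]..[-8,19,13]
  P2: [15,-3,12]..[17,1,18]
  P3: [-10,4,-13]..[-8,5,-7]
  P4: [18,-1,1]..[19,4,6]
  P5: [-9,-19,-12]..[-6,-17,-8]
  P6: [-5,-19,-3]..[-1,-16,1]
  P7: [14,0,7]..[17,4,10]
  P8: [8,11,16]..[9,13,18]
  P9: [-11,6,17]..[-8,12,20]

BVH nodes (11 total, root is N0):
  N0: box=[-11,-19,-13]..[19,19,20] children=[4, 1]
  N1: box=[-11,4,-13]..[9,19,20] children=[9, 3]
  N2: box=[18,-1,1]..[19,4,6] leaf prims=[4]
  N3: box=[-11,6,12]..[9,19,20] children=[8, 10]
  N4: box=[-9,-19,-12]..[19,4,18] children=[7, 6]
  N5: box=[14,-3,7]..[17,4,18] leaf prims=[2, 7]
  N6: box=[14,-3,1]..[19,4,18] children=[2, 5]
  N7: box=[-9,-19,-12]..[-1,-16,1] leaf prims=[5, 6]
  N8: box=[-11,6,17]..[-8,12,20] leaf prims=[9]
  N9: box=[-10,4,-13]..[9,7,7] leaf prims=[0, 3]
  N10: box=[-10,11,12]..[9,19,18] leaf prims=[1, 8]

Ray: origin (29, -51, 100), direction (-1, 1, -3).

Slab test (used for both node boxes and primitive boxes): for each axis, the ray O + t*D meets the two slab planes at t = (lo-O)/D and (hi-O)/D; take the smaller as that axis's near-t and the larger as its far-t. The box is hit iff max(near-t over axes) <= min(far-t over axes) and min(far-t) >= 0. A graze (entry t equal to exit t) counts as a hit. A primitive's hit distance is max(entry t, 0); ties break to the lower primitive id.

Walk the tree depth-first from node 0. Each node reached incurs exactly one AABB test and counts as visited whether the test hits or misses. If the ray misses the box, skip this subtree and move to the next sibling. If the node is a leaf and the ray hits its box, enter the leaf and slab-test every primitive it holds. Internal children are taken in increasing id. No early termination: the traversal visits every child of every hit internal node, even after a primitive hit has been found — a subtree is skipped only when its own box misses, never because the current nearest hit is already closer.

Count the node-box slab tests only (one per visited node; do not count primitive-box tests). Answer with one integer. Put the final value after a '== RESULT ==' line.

Walk:
N0 x:[10,40] y:[32,70] z:[80/3,113/3] -> hit [32,113/3], descend [1, 4]
  N1 x:[20,40] y:[55,70] z:[80/3,113/3] -> miss, prune
  N4 x:[10,38] y:[32,55] z:[82/3,112/3] -> hit [32,112/3], descend [6, 7]
    N6 x:[10,15] y:[48,55] z:[82/3,33] -> miss, prune
    N7 x:[30,38] y:[32,35] z:[33,112/3] -> hit [33,35] leaf, test {P5(miss), P6@t=33}

order=[0, 1, 4, 6, 7]  |boxes|=5  |leaves|=1  hit=P6

== RESULT ==
5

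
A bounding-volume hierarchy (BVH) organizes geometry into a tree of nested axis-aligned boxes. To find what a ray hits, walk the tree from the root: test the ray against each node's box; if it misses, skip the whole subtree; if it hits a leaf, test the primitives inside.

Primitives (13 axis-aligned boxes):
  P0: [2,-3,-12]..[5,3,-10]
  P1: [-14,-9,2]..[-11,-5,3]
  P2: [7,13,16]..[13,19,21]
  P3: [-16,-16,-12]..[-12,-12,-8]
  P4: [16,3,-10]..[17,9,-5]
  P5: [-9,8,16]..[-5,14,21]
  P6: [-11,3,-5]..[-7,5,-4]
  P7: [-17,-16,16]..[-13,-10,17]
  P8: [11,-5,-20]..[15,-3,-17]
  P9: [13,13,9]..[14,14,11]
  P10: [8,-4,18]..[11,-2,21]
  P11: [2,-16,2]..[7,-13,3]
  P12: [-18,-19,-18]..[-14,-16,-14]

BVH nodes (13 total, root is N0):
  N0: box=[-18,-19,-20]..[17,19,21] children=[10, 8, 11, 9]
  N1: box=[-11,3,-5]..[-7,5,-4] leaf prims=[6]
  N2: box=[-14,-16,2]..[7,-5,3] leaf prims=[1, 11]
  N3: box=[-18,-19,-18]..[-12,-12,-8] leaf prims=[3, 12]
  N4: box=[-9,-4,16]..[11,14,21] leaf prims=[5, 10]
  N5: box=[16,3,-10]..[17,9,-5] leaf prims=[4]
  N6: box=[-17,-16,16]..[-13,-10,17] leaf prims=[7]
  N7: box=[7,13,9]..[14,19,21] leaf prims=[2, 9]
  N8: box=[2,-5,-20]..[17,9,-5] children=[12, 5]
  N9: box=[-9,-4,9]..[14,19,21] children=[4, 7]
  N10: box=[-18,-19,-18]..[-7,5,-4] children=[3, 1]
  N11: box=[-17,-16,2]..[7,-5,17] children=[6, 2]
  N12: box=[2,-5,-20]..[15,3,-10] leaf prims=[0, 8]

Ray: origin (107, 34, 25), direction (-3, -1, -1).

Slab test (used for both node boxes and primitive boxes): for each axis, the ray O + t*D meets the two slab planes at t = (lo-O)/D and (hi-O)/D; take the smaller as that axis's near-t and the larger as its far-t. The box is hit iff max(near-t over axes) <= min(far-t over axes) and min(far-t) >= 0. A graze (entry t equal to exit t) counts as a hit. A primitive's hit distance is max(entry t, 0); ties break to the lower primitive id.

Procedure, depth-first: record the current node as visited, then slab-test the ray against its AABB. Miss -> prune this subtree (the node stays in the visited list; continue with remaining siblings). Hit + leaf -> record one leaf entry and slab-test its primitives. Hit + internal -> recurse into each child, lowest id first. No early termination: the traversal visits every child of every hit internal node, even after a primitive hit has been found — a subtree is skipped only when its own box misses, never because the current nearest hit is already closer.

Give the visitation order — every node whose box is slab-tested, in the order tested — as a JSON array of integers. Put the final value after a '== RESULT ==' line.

Walk:
N0 x:[30,125/3] y:[15,53] z:[4,45] -> hit [30,125/3], descend [8, 9, 10, 11]
  N8 x:[30,35] y:[25,39] z:[30,45] -> hit [30,35], descend [5, 12]
    N5 x:[30,91/3] y:[25,31] z:[30,35] -> hit [30,91/3] leaf, test {P4@t=30}
    N12 x:[92/3,35] y:[31,39] z:[35,45] -> hit [35,35] leaf, test {P0@t=35, P8(miss)}
  N9 x:[31,116/3] y:[15,38] z:[4,16] -> miss, prune
  N10 x:[38,125/3] y:[29,53] z:[29,43] -> hit [38,125/3], descend [1, 3]
    N1 x:[38,118/3] y:[29,31] z:[29,30] -> miss, prune
    N3 x:[119/3,125/3] y:[46,53] z:[33,43] -> miss, prune
  N11 x:[100/3,124/3] y:[39,50] z:[8,23] -> miss, prune

order=[0, 8, 5, 12, 9, 10, 1, 3, 11]  |boxes|=9  |leaves|=2  hit=P4

== RESULT ==
[0, 8, 5, 12, 9, 10, 1, 3, 11]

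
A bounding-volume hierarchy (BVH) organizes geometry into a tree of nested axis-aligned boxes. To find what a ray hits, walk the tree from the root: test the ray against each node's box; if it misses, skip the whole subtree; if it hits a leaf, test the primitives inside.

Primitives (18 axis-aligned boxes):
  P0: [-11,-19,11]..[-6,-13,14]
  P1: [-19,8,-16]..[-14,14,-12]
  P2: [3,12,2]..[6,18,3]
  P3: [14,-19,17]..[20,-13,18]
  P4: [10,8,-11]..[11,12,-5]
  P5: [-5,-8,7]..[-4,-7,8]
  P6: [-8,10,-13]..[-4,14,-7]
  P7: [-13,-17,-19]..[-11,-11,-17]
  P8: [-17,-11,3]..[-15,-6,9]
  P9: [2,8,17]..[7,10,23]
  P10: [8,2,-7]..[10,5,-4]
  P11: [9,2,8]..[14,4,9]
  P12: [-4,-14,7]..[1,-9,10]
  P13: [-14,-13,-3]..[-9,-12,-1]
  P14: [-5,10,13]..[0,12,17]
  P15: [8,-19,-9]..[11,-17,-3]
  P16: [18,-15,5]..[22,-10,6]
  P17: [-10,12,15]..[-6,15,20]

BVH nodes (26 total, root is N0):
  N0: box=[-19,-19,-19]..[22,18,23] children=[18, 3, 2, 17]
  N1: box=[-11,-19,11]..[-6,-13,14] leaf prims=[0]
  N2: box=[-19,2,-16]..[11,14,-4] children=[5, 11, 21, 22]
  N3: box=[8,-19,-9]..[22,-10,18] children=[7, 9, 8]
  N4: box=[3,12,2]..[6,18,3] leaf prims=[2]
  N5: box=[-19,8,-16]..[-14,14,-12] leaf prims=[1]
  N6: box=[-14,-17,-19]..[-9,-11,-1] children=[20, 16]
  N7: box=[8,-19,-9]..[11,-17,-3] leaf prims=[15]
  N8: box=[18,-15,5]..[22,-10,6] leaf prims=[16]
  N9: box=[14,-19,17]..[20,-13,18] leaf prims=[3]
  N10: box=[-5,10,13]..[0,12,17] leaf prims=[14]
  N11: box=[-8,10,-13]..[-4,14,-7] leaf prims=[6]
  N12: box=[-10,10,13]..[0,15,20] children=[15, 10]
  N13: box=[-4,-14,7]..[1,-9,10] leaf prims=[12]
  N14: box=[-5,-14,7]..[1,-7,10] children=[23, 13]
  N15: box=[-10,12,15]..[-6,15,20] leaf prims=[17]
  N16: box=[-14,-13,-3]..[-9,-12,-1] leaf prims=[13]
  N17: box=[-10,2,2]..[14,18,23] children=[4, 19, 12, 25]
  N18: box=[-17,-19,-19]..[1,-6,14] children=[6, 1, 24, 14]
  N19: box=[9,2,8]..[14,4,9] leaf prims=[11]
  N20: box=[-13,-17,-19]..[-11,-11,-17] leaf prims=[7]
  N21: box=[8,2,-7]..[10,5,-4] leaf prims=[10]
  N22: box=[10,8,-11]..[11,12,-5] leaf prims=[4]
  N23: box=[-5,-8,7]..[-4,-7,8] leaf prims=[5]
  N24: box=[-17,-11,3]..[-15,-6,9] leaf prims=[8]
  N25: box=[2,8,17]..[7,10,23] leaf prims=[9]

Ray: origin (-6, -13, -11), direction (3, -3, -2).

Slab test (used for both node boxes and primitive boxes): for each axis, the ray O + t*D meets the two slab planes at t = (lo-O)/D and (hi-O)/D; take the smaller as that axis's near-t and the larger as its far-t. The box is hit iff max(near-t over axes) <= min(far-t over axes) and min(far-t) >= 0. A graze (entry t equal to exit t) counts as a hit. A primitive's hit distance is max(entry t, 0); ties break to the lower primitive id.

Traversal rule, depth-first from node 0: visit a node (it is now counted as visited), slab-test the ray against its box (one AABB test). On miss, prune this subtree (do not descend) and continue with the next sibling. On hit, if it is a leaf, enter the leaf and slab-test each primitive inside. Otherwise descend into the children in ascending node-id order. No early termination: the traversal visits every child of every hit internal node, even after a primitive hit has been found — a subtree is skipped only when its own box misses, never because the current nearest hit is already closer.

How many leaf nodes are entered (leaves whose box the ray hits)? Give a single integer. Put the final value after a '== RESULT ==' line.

Traverse from the root:
N0 x:[-13/3,28/3] y:[-31/3,2] z:[-17,4] -> hit [-13/3,2], descend [2, 3, 17, 18]
  N2 x:[-13/3,17/3] y:[-9,-5] z:[-7/2,5/2] -> miss, prune
  N3 x:[14/3,28/3] y:[-1,2] z:[-29/2,-1] -> miss, prune
  N17 x:[-4/3,20/3] y:[-31/3,-5] z:[-17,-13/2] -> miss, prune
  N18 x:[-11/3,7/3] y:[-7/3,2] z:[-25/2,4] -> hit [-7/3,2], descend [1, 6, 14, 24]
    N1 x:[-5/3,0] y:[0,2] z:[-25/2,-11] -> miss, prune
    N6 x:[-8/3,-1] y:[-2/3,4/3] z:[-5,4] -> miss, prune
    N14 x:[1/3,7/3] y:[-2,1/3] z:[-21/2,-9] -> miss, prune
    N24 x:[-11/3,-3] y:[-7/3,-2/3] z:[-10,-7] -> miss, prune

9 AABB tests over nodes [0, 2, 3, 17, 18, 1, 6, 14, 24]; 0 leaves entered; closest miss.

== RESULT ==
0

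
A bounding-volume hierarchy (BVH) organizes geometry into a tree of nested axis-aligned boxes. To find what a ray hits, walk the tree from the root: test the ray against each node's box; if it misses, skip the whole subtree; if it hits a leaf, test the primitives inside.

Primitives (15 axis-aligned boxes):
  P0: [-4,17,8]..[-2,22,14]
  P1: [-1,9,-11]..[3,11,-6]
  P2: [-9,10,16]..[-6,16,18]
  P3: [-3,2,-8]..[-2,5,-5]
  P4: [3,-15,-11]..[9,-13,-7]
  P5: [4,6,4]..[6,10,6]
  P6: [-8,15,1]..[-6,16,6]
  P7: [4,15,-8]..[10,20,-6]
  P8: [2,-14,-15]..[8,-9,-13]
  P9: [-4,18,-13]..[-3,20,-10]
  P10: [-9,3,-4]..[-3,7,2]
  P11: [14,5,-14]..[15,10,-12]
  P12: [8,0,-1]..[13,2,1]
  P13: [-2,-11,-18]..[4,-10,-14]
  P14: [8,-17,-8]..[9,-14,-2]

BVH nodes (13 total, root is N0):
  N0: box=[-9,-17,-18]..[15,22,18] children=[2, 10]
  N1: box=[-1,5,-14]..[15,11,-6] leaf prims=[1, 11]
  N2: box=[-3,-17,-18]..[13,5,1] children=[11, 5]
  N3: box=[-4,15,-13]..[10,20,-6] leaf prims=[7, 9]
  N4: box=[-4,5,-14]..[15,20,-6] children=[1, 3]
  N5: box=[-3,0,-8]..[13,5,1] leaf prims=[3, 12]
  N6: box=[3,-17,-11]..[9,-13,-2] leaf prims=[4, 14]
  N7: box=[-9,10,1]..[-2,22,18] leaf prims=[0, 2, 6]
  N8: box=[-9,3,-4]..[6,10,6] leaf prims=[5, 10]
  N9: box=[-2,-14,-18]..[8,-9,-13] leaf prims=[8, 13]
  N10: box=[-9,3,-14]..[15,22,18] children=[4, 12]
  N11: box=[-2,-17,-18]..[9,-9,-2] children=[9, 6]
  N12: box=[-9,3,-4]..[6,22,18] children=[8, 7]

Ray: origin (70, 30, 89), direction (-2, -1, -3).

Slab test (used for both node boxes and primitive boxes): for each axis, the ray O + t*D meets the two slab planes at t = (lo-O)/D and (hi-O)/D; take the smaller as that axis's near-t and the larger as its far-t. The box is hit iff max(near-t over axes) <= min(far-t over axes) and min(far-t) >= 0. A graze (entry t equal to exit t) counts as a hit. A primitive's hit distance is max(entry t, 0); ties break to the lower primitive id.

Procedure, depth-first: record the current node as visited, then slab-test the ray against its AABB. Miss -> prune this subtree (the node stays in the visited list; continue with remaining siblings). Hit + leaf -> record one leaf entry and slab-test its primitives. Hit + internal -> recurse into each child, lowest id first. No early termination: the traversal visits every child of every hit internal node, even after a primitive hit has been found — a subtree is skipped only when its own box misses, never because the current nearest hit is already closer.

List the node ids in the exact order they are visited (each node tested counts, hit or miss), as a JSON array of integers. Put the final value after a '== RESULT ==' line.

Trace the traversal:
N0 x:[55/2,79/2] y:[8,47] z:[71/3,107/3] -> hit [55/2,107/3], descend [2, 10]
  N2 x:[57/2,73/2] y:[25,47] z:[88/3,107/3] -> hit [88/3,107/3], descend [5, 11]
    N5 x:[57/2,73/2] y:[25,30] z:[88/3,97/3] -> hit [88/3,30] leaf, test {P3(miss), P12@t=88/3}
    N11 x:[61/2,36] y:[39,47] z:[91/3,107/3] -> miss, prune
  N10 x:[55/2,79/2] y:[8,27] z:[71/3,103/3] -> miss, prune

5 AABB tests over nodes [0, 2, 5, 11, 10]; 1 leaf entered; closest P12.

== RESULT ==
[0, 2, 5, 11, 10]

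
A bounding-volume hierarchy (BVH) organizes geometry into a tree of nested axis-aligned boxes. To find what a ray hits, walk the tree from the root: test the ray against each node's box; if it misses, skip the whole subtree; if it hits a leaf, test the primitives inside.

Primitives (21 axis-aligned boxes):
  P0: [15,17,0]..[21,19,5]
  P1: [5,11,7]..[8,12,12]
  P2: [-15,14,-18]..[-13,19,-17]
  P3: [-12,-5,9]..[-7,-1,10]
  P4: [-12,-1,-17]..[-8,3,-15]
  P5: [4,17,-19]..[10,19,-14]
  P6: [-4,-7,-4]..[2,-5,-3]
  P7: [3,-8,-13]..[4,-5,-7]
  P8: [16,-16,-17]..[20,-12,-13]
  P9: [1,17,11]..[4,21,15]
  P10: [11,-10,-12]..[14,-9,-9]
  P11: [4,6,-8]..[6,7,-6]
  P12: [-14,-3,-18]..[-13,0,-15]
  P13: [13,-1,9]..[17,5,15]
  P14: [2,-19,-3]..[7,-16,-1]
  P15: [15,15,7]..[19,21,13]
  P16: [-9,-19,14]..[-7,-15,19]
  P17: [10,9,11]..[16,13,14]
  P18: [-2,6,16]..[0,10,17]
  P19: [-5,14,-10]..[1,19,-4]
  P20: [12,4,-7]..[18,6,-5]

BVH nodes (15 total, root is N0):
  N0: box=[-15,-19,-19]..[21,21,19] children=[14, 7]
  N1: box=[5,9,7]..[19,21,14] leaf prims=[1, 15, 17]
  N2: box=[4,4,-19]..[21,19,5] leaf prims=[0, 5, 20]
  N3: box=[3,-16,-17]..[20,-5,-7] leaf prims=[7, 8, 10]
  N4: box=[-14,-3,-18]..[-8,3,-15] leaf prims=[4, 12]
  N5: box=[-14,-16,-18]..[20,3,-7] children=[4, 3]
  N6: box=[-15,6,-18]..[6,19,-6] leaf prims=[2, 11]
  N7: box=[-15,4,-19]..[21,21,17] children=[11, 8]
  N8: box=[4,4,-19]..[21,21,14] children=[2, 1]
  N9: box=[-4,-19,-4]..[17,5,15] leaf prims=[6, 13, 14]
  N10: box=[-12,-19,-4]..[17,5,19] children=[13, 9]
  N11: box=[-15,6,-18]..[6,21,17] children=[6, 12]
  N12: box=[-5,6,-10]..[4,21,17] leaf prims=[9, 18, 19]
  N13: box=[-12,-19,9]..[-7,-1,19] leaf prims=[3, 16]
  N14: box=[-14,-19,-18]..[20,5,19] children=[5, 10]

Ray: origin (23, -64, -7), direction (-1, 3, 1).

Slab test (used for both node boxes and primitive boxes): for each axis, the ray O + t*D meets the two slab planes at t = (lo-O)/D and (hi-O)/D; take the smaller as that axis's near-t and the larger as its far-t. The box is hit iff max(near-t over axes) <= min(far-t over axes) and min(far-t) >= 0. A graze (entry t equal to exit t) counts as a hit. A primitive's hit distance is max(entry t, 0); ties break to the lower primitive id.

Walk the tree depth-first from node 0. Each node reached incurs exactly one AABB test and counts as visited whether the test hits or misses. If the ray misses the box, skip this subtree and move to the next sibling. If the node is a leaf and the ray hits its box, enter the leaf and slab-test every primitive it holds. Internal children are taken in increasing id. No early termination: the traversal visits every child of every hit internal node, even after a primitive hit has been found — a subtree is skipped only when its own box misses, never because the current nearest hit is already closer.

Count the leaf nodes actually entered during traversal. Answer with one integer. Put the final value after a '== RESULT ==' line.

Walk:
N0 x:[2,38] y:[15,85/3] z:[-12,26] -> hit [15,26], descend [7, 14]
  N7 x:[2,38] y:[68/3,85/3] z:[-12,24] -> hit [68/3,24], descend [8, 11]
    N8 x:[2,19] y:[68/3,85/3] z:[-12,21] -> miss, prune
    N11 x:[17,38] y:[70/3,85/3] z:[-11,24] -> hit [70/3,24], descend [6, 12]
      N6 x:[17,38] y:[70/3,83/3] z:[-11,1] -> miss, prune
      N12 x:[19,28] y:[70/3,85/3] z:[-3,24] -> hit [70/3,24] leaf, test {P9(miss), P18@t=70/3, P19(miss)}
  N14 x:[3,37] y:[15,23] z:[-11,26] -> hit [15,23], descend [5, 10]
    N5 x:[3,37] y:[16,67/3] z:[-11,0] -> miss, prune
    N10 x:[6,35] y:[15,23] z:[3,26] -> hit [15,23], descend [9, 13]
      N9 x:[6,27] y:[15,23] z:[3,22] -> hit [15,22] leaf, test {P6(miss), P13(miss), P14(miss)}
      N13 x:[30,35] y:[15,21] z:[16,26] -> miss, prune

order=[0, 7, 8, 11, 6, 12, 14, 5, 10, 9, 13]  |boxes|=11  |leaves|=2  hit=P18

== RESULT ==
2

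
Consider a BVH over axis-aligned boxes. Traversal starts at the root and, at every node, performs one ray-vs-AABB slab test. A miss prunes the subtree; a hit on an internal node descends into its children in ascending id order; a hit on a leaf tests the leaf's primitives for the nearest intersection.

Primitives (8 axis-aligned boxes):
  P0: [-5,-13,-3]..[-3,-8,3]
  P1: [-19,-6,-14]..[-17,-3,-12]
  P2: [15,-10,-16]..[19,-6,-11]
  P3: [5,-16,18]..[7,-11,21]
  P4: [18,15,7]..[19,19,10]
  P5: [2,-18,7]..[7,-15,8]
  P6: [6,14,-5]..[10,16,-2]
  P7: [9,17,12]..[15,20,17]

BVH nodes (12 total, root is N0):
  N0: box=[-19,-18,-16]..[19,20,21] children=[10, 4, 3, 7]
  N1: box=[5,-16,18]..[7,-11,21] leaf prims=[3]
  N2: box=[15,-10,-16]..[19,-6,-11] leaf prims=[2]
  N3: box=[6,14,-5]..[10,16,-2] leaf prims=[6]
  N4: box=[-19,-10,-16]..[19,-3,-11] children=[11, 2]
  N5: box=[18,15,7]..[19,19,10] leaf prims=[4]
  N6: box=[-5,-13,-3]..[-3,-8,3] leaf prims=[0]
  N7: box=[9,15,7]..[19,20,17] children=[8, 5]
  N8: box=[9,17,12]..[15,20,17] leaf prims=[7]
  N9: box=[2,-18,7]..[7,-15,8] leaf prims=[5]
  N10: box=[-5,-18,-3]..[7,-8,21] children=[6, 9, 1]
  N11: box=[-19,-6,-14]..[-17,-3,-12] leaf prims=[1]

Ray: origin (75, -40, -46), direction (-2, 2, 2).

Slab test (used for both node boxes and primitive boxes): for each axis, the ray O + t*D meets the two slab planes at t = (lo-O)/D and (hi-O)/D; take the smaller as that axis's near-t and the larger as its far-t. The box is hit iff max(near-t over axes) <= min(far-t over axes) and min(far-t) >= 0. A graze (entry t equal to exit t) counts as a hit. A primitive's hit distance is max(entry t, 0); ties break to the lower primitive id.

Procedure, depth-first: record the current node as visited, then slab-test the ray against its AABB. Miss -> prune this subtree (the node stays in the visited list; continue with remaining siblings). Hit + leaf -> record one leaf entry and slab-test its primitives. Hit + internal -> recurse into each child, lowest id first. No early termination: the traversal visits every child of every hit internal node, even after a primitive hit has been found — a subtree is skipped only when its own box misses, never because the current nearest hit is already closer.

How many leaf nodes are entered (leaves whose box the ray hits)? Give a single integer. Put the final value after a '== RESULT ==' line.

Trace the traversal:
N0 x:[28,47] y:[11,30] z:[15,67/2] -> hit [28,30], descend [3, 4, 7, 10]
  N3 x:[65/2,69/2] y:[27,28] z:[41/2,22] -> miss, prune
  N4 x:[28,47] y:[15,37/2] z:[15,35/2] -> miss, prune
  N7 x:[28,33] y:[55/2,30] z:[53/2,63/2] -> hit [28,30], descend [5, 8]
    N5 x:[28,57/2] y:[55/2,59/2] z:[53/2,28] -> hit [28,28] leaf, test {P4@t=28}
    N8 x:[30,33] y:[57/2,30] z:[29,63/2] -> hit [30,30] leaf, test {P7@t=30}
  N10 x:[34,40] y:[11,16] z:[43/2,67/2] -> miss, prune

7 AABB tests over nodes [0, 3, 4, 7, 5, 8, 10]; 2 leaves entered; closest P4.

== RESULT ==
2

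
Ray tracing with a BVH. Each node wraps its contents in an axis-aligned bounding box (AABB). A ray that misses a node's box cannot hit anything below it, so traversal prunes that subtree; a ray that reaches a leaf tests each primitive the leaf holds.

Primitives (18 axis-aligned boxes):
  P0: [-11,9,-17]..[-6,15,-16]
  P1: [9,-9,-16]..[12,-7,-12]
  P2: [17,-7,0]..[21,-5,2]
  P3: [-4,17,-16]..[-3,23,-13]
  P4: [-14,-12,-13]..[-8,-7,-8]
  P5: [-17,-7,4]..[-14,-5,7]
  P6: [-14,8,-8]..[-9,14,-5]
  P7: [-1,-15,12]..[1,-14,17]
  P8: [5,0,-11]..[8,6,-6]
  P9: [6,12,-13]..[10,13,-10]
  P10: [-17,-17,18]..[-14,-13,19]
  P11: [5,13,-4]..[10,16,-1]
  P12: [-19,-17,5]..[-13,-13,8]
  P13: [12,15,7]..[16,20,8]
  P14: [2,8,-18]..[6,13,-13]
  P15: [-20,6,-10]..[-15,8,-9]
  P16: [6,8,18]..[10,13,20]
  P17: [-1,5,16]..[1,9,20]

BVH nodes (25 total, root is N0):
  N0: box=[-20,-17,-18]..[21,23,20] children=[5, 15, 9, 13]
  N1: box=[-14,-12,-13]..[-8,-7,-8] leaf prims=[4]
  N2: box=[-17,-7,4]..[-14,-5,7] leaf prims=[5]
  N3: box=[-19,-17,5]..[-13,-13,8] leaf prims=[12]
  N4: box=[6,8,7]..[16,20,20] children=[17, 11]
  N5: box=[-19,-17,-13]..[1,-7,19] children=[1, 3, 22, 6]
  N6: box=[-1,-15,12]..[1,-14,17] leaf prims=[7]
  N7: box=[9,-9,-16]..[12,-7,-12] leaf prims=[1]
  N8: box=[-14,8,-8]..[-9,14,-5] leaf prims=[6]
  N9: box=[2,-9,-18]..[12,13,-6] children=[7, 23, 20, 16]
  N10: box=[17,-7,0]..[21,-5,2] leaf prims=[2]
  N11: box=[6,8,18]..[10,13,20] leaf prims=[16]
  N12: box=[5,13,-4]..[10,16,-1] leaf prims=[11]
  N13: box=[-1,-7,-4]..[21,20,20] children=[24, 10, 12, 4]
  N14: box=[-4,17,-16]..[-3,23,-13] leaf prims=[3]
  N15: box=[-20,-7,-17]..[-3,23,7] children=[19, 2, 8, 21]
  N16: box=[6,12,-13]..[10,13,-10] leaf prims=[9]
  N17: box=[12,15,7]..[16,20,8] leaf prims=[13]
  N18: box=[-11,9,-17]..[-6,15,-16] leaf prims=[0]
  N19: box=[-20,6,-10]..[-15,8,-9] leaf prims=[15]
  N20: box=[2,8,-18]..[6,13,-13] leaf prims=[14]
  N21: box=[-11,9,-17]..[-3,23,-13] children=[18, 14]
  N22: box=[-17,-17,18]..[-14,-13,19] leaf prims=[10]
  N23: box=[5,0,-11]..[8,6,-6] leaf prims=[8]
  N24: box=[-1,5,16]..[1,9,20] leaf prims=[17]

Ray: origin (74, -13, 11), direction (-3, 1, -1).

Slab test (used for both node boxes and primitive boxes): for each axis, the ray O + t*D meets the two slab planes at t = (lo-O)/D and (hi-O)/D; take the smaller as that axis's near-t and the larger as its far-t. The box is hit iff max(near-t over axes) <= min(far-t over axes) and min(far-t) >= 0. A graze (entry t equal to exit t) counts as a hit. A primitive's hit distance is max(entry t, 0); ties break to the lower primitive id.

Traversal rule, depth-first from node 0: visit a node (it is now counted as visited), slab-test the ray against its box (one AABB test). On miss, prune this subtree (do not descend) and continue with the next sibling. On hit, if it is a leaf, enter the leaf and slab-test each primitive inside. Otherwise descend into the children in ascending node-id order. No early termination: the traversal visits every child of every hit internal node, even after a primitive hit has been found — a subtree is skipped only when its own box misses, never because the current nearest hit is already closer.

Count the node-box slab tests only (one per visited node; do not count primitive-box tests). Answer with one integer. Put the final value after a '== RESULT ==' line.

Trace the traversal:
N0 x:[53/3,94/3] y:[-4,36] z:[-9,29] -> hit [53/3,29], descend [5, 9, 13, 15]
  N5 x:[73/3,31] y:[-4,6] z:[-8,24] -> miss, prune
  N9 x:[62/3,24] y:[4,26] z:[17,29] -> hit [62/3,24], descend [7, 16, 20, 23]
    N7 x:[62/3,65/3] y:[4,6] z:[23,27] -> miss, prune
    N16 x:[64/3,68/3] y:[25,26] z:[21,24] -> miss, prune
    N20 x:[68/3,24] y:[21,26] z:[24,29] -> hit [24,24] leaf, test {P14@t=24}
    N23 x:[22,23] y:[13,19] z:[17,22] -> miss, prune
  N13 x:[53/3,25] y:[6,33] z:[-9,15] -> miss, prune
  N15 x:[77/3,94/3] y:[6,36] z:[4,28] -> hit [77/3,28], descend [2, 8, 19, 21]
    N2 x:[88/3,91/3] y:[6,8] z:[4,7] -> miss, prune
    N8 x:[83/3,88/3] y:[21,27] z:[16,19] -> miss, prune
    N19 x:[89/3,94/3] y:[19,21] z:[20,21] -> miss, prune
    N21 x:[77/3,85/3] y:[22,36] z:[24,28] -> hit [77/3,28], descend [14, 18]
      N14 x:[77/3,26] y:[30,36] z:[24,27] -> miss, prune
      N18 x:[80/3,85/3] y:[22,28] z:[27,28] -> hit [27,28] leaf, test {P0@t=27}

order=[0, 5, 9, 7, 16, 20, 23, 13, 15, 2, 8, 19, 21, 14, 18]  |boxes|=15  |leaves|=2  hit=P14

== RESULT ==
15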